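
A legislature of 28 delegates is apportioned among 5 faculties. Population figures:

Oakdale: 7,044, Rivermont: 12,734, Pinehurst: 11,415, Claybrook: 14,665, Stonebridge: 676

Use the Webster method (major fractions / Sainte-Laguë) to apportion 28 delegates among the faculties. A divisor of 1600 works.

With modified divisor 1600: modified quotas Oakdale 4.402, Rivermont 7.959, Pinehurst 7.134, Claybrook 9.166, Stonebridge 0.422.
Rounding to the nearest integer: Oakdale 4, Rivermont 8, Pinehurst 7, Claybrook 9, Stonebridge 0 (total 28).

Oakdale: 4, Rivermont: 8, Pinehurst: 7, Claybrook: 9, Stonebridge: 0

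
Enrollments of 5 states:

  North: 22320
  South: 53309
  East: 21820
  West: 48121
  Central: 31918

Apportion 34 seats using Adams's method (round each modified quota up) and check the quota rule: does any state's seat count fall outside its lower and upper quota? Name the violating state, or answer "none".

Standard quotas: North 4.276, South 10.212, East 4.180, West 9.218, Central 6.114.
Adams allocation: North 5, South 10, East 4, West 9, Central 6.
Every allocation lies between the lower and upper quota.

none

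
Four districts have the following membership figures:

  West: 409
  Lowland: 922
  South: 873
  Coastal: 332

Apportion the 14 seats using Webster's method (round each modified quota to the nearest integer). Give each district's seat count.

Standard divisor 2536/14 ≈ 181.143; standard quotas: West 2.258, Lowland 5.090, South 4.819, Coastal 1.833.
Rounding to the nearest integer gives West 2, Lowland 5, South 5, Coastal 2 — total 14, matching the house size, so no adjustment is needed.

West=2, Lowland=5, South=5, Coastal=2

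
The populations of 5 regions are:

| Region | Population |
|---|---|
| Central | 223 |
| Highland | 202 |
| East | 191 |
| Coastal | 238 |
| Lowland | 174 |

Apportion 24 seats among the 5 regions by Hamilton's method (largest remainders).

Central 5, Highland 5, East 4, Coastal 6, Lowland 4

The standard divisor is 1028/24 ≈ 42.833.
Standard quotas: Central 5.206, Highland 4.716, East 4.459, Coastal 5.556, Lowland 4.062.
Lower quotas: Central 5, Highland 4, East 4, Coastal 5, Lowland 4 (sum 22, leaving 2 seats).
Remainders in descending order: Highland 0.716, Coastal 0.556, East 0.459, Central 0.206, Lowland 0.062.
Largest remainders: Highland, Coastal receive the extra seats.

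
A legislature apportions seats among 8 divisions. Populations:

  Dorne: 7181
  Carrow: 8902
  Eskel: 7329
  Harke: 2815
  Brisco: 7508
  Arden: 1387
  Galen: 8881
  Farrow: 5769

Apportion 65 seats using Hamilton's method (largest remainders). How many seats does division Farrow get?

7

Standard divisor: 49772 ÷ 65 ≈ 765.723.
Standard quotas: Dorne 9.3781, Carrow 11.6256, Eskel 9.5713, Harke 3.6763, Brisco 9.8051, Arden 1.8114, Galen 11.5982, Farrow 7.5341.
Lower quotas: Dorne 9, Carrow 11, Eskel 9, Harke 3, Brisco 9, Arden 1, Galen 11, Farrow 7 (sum 60, leaving 5 seats).
Remainders in descending order: Arden 0.8114, Brisco 0.8051, Harke 0.6763, Carrow 0.6256, Galen 0.5982, Eskel 0.5713, Farrow 0.5341, Dorne 0.3781.
Largest remainders: Arden, Brisco, Harke, Carrow, Galen receive the extra seats.
Farrow receives 7.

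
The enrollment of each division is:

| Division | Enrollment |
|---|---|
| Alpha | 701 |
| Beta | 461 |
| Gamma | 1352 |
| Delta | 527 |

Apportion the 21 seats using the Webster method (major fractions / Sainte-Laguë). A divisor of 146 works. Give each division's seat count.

Alpha=5; Beta=3; Gamma=9; Delta=4

With modified divisor 146: modified quotas Alpha 4.801, Beta 3.158, Gamma 9.260, Delta 3.610.
Rounding to the nearest integer: Alpha 5, Beta 3, Gamma 9, Delta 4 (total 21).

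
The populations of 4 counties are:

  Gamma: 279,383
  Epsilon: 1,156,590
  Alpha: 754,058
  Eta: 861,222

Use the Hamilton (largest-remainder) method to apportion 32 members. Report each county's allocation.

Gamma 3, Epsilon 12, Alpha 8, Eta 9

Total 3051253; standard divisor 3051253/32 ≈ 95351.656.
Standard quotas: Gamma 2.9300, Epsilon 12.1297, Alpha 7.9082, Eta 9.0321.
Lower quotas: Gamma 2, Epsilon 12, Alpha 7, Eta 9 (sum 30, leaving 2 seats).
Remainders in descending order: Gamma 0.9300, Alpha 0.9082, Epsilon 0.1297, Eta 0.0321.
The surplus seats go to Gamma, Alpha.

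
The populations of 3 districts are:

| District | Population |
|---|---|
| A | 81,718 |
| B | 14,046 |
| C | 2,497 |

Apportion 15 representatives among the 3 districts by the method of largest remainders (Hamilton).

A 13, B 2, C 0

The standard divisor is 98261/15 ≈ 6550.733.
Standard quotas: A 12.4746, B 2.1442, C 0.3812.
Lower quotas: A 12, B 2, C 0 (sum 14, leaving 1 seat).
Remainders in descending order: A 0.4746, C 0.3812, B 0.1442.
The surplus seat goes to A.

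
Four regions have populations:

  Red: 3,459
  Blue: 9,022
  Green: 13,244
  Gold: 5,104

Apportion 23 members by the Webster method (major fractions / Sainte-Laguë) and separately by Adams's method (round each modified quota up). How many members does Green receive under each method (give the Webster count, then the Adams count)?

10 and 9

Webster: Red 2, Blue 7, Green 10, Gold 4.
Adams: Red 3, Blue 7, Green 9, Gold 4.
Green gets 10 under Webster and 9 under Adams.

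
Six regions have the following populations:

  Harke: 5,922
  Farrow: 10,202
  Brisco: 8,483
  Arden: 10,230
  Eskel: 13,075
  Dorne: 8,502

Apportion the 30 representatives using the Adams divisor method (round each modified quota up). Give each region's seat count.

Standard divisor 56414/30 ≈ 1880.467; standard quotas: Harke 3.149, Farrow 5.425, Brisco 4.511, Arden 5.440, Eskel 6.953, Dorne 4.521.
Rounding up gives 4, 6, 5, 6, 7, 5 = 33 seats, so the divisor must be adjusted.
With modified divisor 2100: modified quotas Harke 2.820, Farrow 4.858, Brisco 4.040, Arden 4.871, Eskel 6.226, Dorne 4.049.
Rounding up: Harke 3, Farrow 5, Brisco 5, Arden 5, Eskel 7, Dorne 5 (total 30).

Harke: 3; Farrow: 5; Brisco: 5; Arden: 5; Eskel: 7; Dorne: 5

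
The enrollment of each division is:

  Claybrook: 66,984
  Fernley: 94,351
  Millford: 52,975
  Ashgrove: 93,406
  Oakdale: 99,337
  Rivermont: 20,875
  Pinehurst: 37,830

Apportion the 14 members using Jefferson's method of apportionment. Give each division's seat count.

Claybrook: 2, Fernley: 3, Millford: 2, Ashgrove: 3, Oakdale: 3, Rivermont: 0, Pinehurst: 1

Standard divisor 465758/14 ≈ 33268.429; standard quotas: Claybrook 2.013, Fernley 2.836, Millford 1.592, Ashgrove 2.808, Oakdale 2.986, Rivermont 0.627, Pinehurst 1.137.
Rounding down gives 2, 2, 1, 2, 2, 0, 1 = 10 seats, so the divisor must be adjusted.
With modified divisor 25700: modified quotas Claybrook 2.606, Fernley 3.671, Millford 2.061, Ashgrove 3.634, Oakdale 3.865, Rivermont 0.812, Pinehurst 1.472.
Rounding down: Claybrook 2, Fernley 3, Millford 2, Ashgrove 3, Oakdale 3, Rivermont 0, Pinehurst 1 (total 14).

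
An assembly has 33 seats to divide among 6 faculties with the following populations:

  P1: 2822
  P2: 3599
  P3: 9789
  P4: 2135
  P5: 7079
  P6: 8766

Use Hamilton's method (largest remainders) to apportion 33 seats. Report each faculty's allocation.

The standard divisor is 34190/33 ≈ 1036.061.
Standard quotas: P1 2.7238, P2 3.4737, P3 9.4483, P4 2.0607, P5 6.8326, P6 8.4609.
Lower quotas: P1 2, P2 3, P3 9, P4 2, P5 6, P6 8 (sum 30, leaving 3 seats).
Remainders in descending order: P5 0.8326, P1 0.7238, P2 0.4737, P6 0.4609, P3 0.4483, P4 0.0607.
The surplus seats go to P5, P1, P2.

P1: 3, P2: 4, P3: 9, P4: 2, P5: 7, P6: 8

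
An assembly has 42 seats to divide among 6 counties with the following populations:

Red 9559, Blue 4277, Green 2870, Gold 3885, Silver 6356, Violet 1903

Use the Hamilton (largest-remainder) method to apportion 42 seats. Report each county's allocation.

Red=14, Blue=6, Green=4, Gold=6, Silver=9, Violet=3

Total 28850; standard divisor 28850/42 ≈ 686.905.
Standard quotas: Red 13.9160, Blue 6.2265, Green 4.1782, Gold 5.6558, Silver 9.2531, Violet 2.7704.
Lower quotas: Red 13, Blue 6, Green 4, Gold 5, Silver 9, Violet 2 (sum 39, leaving 3 seats).
Remainders in descending order: Red 0.9160, Violet 0.7704, Gold 0.6558, Silver 0.2531, Blue 0.2265, Green 0.1782.
Largest remainders: Red, Violet, Gold receive the extra seats.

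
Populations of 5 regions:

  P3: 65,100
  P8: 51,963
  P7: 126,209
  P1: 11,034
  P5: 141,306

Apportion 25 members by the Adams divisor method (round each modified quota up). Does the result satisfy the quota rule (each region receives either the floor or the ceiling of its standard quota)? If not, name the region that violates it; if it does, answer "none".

Standard quotas: P3 4.114, P8 3.284, P7 7.976, P1 0.697, P5 8.930.
Adams allocation: P3 4, P8 3, P7 8, P1 1, P5 9.
Every allocation lies between the lower and upper quota.

none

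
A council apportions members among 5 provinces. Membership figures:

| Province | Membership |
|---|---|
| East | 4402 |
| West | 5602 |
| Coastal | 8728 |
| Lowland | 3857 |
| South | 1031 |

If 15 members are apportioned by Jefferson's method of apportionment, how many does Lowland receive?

2

Standard divisor 23620/15 ≈ 1574.667; standard quotas: East 2.796, West 3.558, Coastal 5.543, Lowland 2.449, South 0.655.
Rounding down gives 2, 3, 5, 2, 0 = 12 seats, so the divisor must be adjusted.
With modified divisor 1300: modified quotas East 3.386, West 4.309, Coastal 6.714, Lowland 2.967, South 0.793.
Rounding down: East 3, West 4, Coastal 6, Lowland 2, South 0 (total 15).
Lowland receives 2.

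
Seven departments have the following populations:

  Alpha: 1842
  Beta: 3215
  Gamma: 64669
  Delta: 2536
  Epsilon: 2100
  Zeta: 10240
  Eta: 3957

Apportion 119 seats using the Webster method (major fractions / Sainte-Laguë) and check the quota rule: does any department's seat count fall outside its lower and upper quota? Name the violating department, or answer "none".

Gamma

Standard quotas: Alpha 2.475, Beta 4.320, Gamma 86.898, Delta 3.408, Epsilon 2.822, Zeta 13.760, Eta 5.317.
Webster allocation: Alpha 2, Beta 4, Gamma 88, Delta 3, Epsilon 3, Zeta 14, Eta 5.
Gamma has quota 86.898 (lower 86, upper 87) but receives 88 — outside the quota interval.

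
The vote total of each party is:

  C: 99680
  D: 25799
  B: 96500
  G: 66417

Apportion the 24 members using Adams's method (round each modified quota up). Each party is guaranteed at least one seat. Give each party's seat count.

C 8, D 2, B 8, G 6

Standard divisor 288396/24 ≈ 12016.5; standard quotas: C 8.295, D 2.147, B 8.031, G 5.527.
Rounding up gives 9, 3, 9, 6 = 27 seats, so the divisor must be adjusted.
With modified divisor 13100: modified quotas C 7.609, D 1.969, B 7.366, G 5.070.
Rounding up: C 8, D 2, B 8, G 6 (total 24).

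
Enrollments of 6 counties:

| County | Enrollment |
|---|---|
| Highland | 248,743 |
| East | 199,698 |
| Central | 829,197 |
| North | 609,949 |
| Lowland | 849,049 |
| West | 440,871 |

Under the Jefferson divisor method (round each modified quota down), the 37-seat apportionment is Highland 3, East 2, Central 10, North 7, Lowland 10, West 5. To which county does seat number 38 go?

Lowland

Priority for the next seat is population ÷ (current seats + 1).
Priorities: Highland 62185.750, East 66566.000, Central 75381.545, North 76243.625, Lowland 77186.273, West 73478.500.
Highest priority: Lowland.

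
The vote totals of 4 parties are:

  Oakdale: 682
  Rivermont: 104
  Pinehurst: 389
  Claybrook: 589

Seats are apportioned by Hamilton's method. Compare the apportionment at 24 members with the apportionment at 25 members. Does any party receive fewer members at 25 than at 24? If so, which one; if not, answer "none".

At 24 seats: Oakdale 9, Rivermont 2, Pinehurst 5, Claybrook 8.
At 25 seats: Oakdale 10, Rivermont 1, Pinehurst 6, Claybrook 8.
Rivermont drops from 2 to 1.

Rivermont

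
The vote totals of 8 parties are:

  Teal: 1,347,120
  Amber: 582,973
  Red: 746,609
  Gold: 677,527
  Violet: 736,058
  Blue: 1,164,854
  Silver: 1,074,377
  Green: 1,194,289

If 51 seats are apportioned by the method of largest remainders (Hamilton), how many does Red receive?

5

Total 7523807; standard divisor 7523807/51 ≈ 147525.627.
Standard quotas: Teal 9.1314, Amber 3.9517, Red 5.0609, Gold 4.5926, Violet 4.9894, Blue 7.8959, Silver 7.2826, Green 8.0955.
Lower quotas: Teal 9, Amber 3, Red 5, Gold 4, Violet 4, Blue 7, Silver 7, Green 8 (sum 47, leaving 4 seats).
Remainders in descending order: Violet 0.9894, Amber 0.9517, Blue 0.8959, Gold 0.5926, Silver 0.2826, Teal 0.1314, Green 0.0955, Red 0.0609.
The surplus seats go to Violet, Amber, Blue, Gold.
Red receives 5.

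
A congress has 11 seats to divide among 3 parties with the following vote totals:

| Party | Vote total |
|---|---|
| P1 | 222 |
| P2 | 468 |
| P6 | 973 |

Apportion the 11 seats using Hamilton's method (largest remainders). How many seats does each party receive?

Standard divisor: 1663 ÷ 11 ≈ 151.182.
Standard quotas: P1 1.468, P2 3.096, P6 6.436.
Lower quotas: P1 1, P2 3, P6 6 (sum 10, leaving 1 seat).
Remainders in descending order: P1 0.468, P6 0.436, P2 0.096.
Largest remainder: P1 receives the extra seat.

P1 2, P2 3, P6 6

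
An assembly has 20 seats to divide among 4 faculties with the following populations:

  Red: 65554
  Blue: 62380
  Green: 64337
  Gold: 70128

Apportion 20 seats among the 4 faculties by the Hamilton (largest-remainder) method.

Total 262399; standard divisor 262399/20 ≈ 13119.95.
Standard quotas: Red 4.9965, Blue 4.7546, Green 4.9038, Gold 5.3451.
Lower quotas: Red 4, Blue 4, Green 4, Gold 5 (sum 17, leaving 3 seats).
Remainders in descending order: Red 0.9965, Green 0.9038, Blue 0.7546, Gold 0.3451.
Largest remainders: Red, Green, Blue receive the extra seats.

Red 5, Blue 5, Green 5, Gold 5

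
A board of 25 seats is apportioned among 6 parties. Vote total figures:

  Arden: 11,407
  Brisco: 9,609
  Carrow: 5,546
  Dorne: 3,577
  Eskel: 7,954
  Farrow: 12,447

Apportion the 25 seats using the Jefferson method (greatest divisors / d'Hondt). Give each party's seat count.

Standard divisor 50540/25 ≈ 2021.6; standard quotas: Arden 5.643, Brisco 4.753, Carrow 2.743, Dorne 1.769, Eskel 3.935, Farrow 6.157.
Rounding down gives 5, 4, 2, 1, 3, 6 = 21 seats, so the divisor must be adjusted.
With modified divisor 1820: modified quotas Arden 6.268, Brisco 5.280, Carrow 3.047, Dorne 1.965, Eskel 4.370, Farrow 6.839.
Rounding down: Arden 6, Brisco 5, Carrow 3, Dorne 1, Eskel 4, Farrow 6 (total 25).

Arden 6; Brisco 5; Carrow 3; Dorne 1; Eskel 4; Farrow 6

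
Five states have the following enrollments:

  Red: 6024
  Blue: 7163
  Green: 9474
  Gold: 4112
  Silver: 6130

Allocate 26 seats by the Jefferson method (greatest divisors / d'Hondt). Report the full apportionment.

Red 5; Blue 6; Green 7; Gold 3; Silver 5

Standard divisor 32903/26 ≈ 1265.5; standard quotas: Red 4.760, Blue 5.660, Green 7.486, Gold 3.249, Silver 4.844.
Rounding down gives 4, 5, 7, 3, 4 = 23 seats, so the divisor must be adjusted.
With modified divisor 1189: modified quotas Red 5.066, Blue 6.024, Green 7.968, Gold 3.458, Silver 5.156.
Rounding down: Red 5, Blue 6, Green 7, Gold 3, Silver 5 (total 26).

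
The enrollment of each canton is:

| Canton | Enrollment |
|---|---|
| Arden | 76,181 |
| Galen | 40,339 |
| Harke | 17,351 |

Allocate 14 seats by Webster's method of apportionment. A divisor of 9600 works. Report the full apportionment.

With modified divisor 9600: modified quotas Arden 7.936, Galen 4.202, Harke 1.807.
Rounding to the nearest integer: Arden 8, Galen 4, Harke 2 (total 14).

Arden=8, Galen=4, Harke=2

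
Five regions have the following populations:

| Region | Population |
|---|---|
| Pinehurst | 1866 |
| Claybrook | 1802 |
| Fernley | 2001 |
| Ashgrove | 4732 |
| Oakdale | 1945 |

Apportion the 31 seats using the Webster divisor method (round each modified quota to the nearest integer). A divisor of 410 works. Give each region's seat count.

With modified divisor 410: modified quotas Pinehurst 4.551, Claybrook 4.395, Fernley 4.880, Ashgrove 11.541, Oakdale 4.744.
Rounding to the nearest integer: Pinehurst 5, Claybrook 4, Fernley 5, Ashgrove 12, Oakdale 5 (total 31).

Pinehurst: 5, Claybrook: 4, Fernley: 5, Ashgrove: 12, Oakdale: 5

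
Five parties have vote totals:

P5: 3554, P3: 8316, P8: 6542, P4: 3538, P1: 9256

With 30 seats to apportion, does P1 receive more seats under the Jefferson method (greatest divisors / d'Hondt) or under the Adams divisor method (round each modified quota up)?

Jefferson

Jefferson: P5 3, P3 8, P8 7, P4 3, P1 9.
Adams: P5 4, P3 8, P8 6, P4 4, P1 8.
P1 gets 9 under Jefferson and 8 under Adams.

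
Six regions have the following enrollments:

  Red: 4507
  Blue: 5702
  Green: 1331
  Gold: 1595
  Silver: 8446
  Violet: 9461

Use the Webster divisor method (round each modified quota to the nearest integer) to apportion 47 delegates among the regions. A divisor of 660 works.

Red: 7; Blue: 9; Green: 2; Gold: 2; Silver: 13; Violet: 14

With modified divisor 660: modified quotas Red 6.829, Blue 8.639, Green 2.017, Gold 2.417, Silver 12.797, Violet 14.335.
Rounding to the nearest integer: Red 7, Blue 9, Green 2, Gold 2, Silver 13, Violet 14 (total 47).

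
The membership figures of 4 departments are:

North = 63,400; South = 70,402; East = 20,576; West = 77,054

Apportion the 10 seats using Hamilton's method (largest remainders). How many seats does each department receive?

The standard divisor is 231432/10 ≈ 23143.2.
Standard quotas: North 2.7395, South 3.0420, East 0.8891, West 3.3294.
Lower quotas: North 2, South 3, East 0, West 3 (sum 8, leaving 2 seats).
Remainders in descending order: East 0.8891, North 0.7395, West 0.3294, South 0.0420.
Largest remainders: East, North receive the extra seats.

North: 3, South: 3, East: 1, West: 3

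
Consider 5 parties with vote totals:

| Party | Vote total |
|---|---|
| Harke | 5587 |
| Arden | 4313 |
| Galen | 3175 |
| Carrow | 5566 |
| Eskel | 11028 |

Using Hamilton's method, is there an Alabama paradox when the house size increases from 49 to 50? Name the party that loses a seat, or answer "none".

At 49 seats: Harke 9, Arden 7, Galen 6, Carrow 9, Eskel 18.
At 50 seats: Harke 10, Arden 7, Galen 5, Carrow 9, Eskel 19.
Galen drops from 6 to 5.

Galen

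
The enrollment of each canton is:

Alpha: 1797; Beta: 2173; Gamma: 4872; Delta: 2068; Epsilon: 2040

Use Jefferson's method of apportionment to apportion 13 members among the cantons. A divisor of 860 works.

With modified divisor 860: modified quotas Alpha 2.090, Beta 2.527, Gamma 5.665, Delta 2.405, Epsilon 2.372.
Rounding down: Alpha 2, Beta 2, Gamma 5, Delta 2, Epsilon 2 (total 13).

Alpha 2; Beta 2; Gamma 5; Delta 2; Epsilon 2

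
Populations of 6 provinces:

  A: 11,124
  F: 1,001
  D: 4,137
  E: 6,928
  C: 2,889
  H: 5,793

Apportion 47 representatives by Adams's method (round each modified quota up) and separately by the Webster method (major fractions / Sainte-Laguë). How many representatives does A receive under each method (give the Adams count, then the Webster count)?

16 and 17

Adams: A 16, F 2, D 6, E 10, C 4, H 9.
Webster: A 17, F 1, D 6, E 10, C 4, H 9.
A gets 16 under Adams and 17 under Webster.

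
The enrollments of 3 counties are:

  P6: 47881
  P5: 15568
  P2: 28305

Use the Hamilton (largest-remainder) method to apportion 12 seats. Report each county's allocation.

The standard divisor is 91754/12 ≈ 7646.167.
Standard quotas: P6 6.2621, P5 2.0361, P2 3.7019.
Lower quotas: P6 6, P5 2, P2 3 (sum 11, leaving 1 seat).
Remainders in descending order: P2 0.7019, P6 0.2621, P5 0.0361.
Largest remainder: P2 receives the extra seat.

P6 6; P5 2; P2 4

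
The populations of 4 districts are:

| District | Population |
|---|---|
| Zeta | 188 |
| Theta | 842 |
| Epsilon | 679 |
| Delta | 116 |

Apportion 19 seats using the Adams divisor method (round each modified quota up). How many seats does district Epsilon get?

7

Standard divisor 1825/19 ≈ 96.053; standard quotas: Zeta 1.957, Theta 8.766, Epsilon 7.069, Delta 1.208.
Rounding up gives 2, 9, 8, 2 = 21 seats, so the divisor must be adjusted.
With modified divisor 110: modified quotas Zeta 1.709, Theta 7.655, Epsilon 6.173, Delta 1.055.
Rounding up: Zeta 2, Theta 8, Epsilon 7, Delta 2 (total 19).
Epsilon receives 7.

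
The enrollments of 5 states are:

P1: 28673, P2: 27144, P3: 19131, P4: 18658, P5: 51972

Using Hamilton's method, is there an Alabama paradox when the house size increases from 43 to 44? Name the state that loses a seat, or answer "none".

At 43 seats: P1 8, P2 8, P3 6, P4 6, P5 15.
At 44 seats: P1 9, P2 8, P3 6, P4 5, P5 16.
P4 drops from 6 to 5.

P4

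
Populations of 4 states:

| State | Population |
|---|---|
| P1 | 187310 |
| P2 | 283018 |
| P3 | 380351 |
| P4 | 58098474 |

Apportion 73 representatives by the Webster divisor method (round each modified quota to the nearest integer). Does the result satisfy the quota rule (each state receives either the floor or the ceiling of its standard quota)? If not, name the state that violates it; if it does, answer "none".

P4

Standard quotas: P1 0.232, P2 0.350, P3 0.471, P4 71.947.
Webster allocation: P1 0, P2 0, P3 0, P4 73.
P4 has quota 71.947 (lower 71, upper 72) but receives 73 — outside the quota interval.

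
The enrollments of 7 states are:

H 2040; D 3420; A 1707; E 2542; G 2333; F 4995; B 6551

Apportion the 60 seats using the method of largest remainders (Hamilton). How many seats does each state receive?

The standard divisor is 23588/60 ≈ 393.133.
Standard quotas: H 5.1891, D 8.6993, A 4.3420, E 6.4660, G 5.9344, F 12.7056, B 16.6636.
Lower quotas: H 5, D 8, A 4, E 6, G 5, F 12, B 16 (sum 56, leaving 4 seats).
Remainders in descending order: G 0.9344, F 0.7056, D 0.6993, B 0.6636, E 0.4660, A 0.3420, H 0.1891.
The surplus seats go to G, F, D, B.

H 5; D 9; A 4; E 6; G 6; F 13; B 17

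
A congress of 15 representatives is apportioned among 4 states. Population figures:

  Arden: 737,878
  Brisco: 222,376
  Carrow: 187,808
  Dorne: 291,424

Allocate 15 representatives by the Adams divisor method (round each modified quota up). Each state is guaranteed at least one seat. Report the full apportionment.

Standard divisor 1439486/15 ≈ 95965.733; standard quotas: Arden 7.689, Brisco 2.317, Carrow 1.957, Dorne 3.037.
Rounding up gives 8, 3, 2, 4 = 17 seats, so the divisor must be adjusted.
With modified divisor 108300: modified quotas Arden 6.813, Brisco 2.053, Carrow 1.734, Dorne 2.691.
Rounding up: Arden 7, Brisco 3, Carrow 2, Dorne 3 (total 15).

Arden=7; Brisco=3; Carrow=2; Dorne=3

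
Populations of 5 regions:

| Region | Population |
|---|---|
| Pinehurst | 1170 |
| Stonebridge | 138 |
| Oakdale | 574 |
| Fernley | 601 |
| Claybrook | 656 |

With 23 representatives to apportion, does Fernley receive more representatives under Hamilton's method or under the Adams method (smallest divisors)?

Adams

Hamilton: Pinehurst 9, Stonebridge 1, Oakdale 4, Fernley 4, Claybrook 5.
Adams: Pinehurst 8, Stonebridge 1, Oakdale 4, Fernley 5, Claybrook 5.
Fernley gets 4 under Hamilton and 5 under Adams.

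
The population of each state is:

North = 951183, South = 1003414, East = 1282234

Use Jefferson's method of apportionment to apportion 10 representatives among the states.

Standard divisor 3236831/10 ≈ 323683.1; standard quotas: North 2.939, South 3.100, East 3.961.
Rounding down gives 2, 3, 3 = 8 seats, so the divisor must be adjusted.
With modified divisor 286800: modified quotas North 3.317, South 3.499, East 4.471.
Rounding down: North 3, South 3, East 4 (total 10).

North: 3, South: 3, East: 4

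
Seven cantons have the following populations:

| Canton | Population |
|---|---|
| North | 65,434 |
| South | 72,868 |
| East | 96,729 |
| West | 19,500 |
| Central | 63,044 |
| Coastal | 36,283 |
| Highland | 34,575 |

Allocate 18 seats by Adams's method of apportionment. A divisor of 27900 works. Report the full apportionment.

North 3, South 3, East 4, West 1, Central 3, Coastal 2, Highland 2

With modified divisor 27900: modified quotas North 2.345, South 2.612, East 3.467, West 0.699, Central 2.260, Coastal 1.300, Highland 1.239.
Rounding up: North 3, South 3, East 4, West 1, Central 3, Coastal 2, Highland 2 (total 18).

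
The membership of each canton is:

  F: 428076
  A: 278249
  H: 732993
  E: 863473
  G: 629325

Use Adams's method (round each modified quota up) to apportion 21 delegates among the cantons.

F 3, A 2, H 5, E 6, G 5

Standard divisor 2932116/21 ≈ 139624.571; standard quotas: F 3.066, A 1.993, H 5.250, E 6.184, G 4.507.
Rounding up gives 4, 2, 6, 7, 5 = 24 seats, so the divisor must be adjusted.
With modified divisor 152000: modified quotas F 2.816, A 1.831, H 4.822, E 5.681, G 4.140.
Rounding up: F 3, A 2, H 5, E 6, G 5 (total 21).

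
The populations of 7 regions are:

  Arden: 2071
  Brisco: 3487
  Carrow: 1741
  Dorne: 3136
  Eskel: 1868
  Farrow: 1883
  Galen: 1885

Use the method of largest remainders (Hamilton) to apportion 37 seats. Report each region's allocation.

The standard divisor is 16071/37 ≈ 434.351.
Standard quotas: Arden 4.768, Brisco 8.028, Carrow 4.008, Dorne 7.220, Eskel 4.301, Farrow 4.335, Galen 4.340.
Lower quotas: Arden 4, Brisco 8, Carrow 4, Dorne 7, Eskel 4, Farrow 4, Galen 4 (sum 35, leaving 2 seats).
Remainders in descending order: Arden 0.768, Galen 0.340, Farrow 0.335, Eskel 0.301, Dorne 0.220, Brisco 0.028, Carrow 0.008.
Largest remainders: Arden, Galen receive the extra seats.

Arden: 5; Brisco: 8; Carrow: 4; Dorne: 7; Eskel: 4; Farrow: 4; Galen: 5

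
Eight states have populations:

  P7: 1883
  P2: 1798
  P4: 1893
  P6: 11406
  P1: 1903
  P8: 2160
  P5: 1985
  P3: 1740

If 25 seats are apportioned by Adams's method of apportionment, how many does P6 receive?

11

Standard divisor 24768/25 ≈ 990.72; standard quotas: P7 1.901, P2 1.815, P4 1.911, P6 11.513, P1 1.921, P8 2.180, P5 2.004, P3 1.756.
Rounding up gives 2, 2, 2, 12, 2, 3, 3, 2 = 28 seats, so the divisor must be adjusted.
With modified divisor 1100: modified quotas P7 1.712, P2 1.635, P4 1.721, P6 10.369, P1 1.730, P8 1.964, P5 1.805, P3 1.582.
Rounding up: P7 2, P2 2, P4 2, P6 11, P1 2, P8 2, P5 2, P3 2 (total 25).
P6 receives 11.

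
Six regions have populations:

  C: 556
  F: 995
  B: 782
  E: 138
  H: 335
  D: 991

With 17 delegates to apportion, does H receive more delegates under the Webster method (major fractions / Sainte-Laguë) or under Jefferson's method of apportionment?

Webster

Webster: C 2, F 4, B 4, E 1, H 2, D 4.
Jefferson: C 2, F 5, B 4, E 0, H 1, D 5.
H gets 2 under Webster and 1 under Jefferson.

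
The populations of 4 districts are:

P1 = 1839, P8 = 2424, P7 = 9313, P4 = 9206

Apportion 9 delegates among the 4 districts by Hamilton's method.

The standard divisor is 22782/9 ≈ 2531.333.
Standard quotas: P1 0.7265, P8 0.9576, P7 3.6791, P4 3.6368.
Lower quotas: P1 0, P8 0, P7 3, P4 3 (sum 6, leaving 3 seats).
Remainders in descending order: P8 0.9576, P1 0.7265, P7 0.6791, P4 0.6368.
The surplus seats go to P8, P1, P7.

P1 1, P8 1, P7 4, P4 3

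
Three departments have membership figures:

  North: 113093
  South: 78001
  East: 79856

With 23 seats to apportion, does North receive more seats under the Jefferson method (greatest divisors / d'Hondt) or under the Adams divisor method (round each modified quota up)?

Jefferson: North 10, South 6, East 7.
Adams: North 9, South 7, East 7.
North gets 10 under Jefferson and 9 under Adams.

Jefferson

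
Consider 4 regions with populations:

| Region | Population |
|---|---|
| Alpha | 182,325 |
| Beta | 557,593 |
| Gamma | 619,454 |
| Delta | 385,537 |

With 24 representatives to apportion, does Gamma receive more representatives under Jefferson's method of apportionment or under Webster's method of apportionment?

Jefferson: Alpha 2, Beta 8, Gamma 9, Delta 5.
Webster: Alpha 3, Beta 8, Gamma 8, Delta 5.
Gamma gets 9 under Jefferson and 8 under Webster.

Jefferson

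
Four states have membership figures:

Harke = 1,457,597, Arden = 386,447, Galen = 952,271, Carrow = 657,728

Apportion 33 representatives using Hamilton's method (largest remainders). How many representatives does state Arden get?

Standard divisor: 3454043 ÷ 33 ≈ 104667.97.
Standard quotas: Harke 13.9259, Arden 3.6921, Galen 9.0980, Carrow 6.2839.
Lower quotas: Harke 13, Arden 3, Galen 9, Carrow 6 (sum 31, leaving 2 seats).
Remainders in descending order: Harke 0.9259, Arden 0.6921, Carrow 0.2839, Galen 0.0980.
Largest remainders: Harke, Arden receive the extra seats.
Arden receives 4.

4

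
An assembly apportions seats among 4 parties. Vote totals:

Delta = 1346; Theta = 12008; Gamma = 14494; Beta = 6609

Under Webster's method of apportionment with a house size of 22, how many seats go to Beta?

4

Standard divisor 34457/22 ≈ 1566.227; standard quotas: Delta 0.859, Theta 7.667, Gamma 9.254, Beta 4.220.
Rounding to the nearest integer gives Delta 1, Theta 8, Gamma 9, Beta 4 — total 22, matching the house size, so no adjustment is needed.
Beta receives 4.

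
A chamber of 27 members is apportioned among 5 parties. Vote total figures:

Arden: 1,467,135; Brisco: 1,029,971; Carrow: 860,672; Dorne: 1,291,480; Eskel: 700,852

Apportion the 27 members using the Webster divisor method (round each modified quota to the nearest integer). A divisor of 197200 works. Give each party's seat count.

With modified divisor 197200: modified quotas Arden 7.440, Brisco 5.223, Carrow 4.364, Dorne 6.549, Eskel 3.554.
Rounding to the nearest integer: Arden 7, Brisco 5, Carrow 4, Dorne 7, Eskel 4 (total 27).

Arden=7, Brisco=5, Carrow=4, Dorne=7, Eskel=4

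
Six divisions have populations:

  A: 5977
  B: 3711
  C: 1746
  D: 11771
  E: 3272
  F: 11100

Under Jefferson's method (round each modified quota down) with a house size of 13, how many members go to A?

Standard divisor 37577/13 ≈ 2890.538; standard quotas: A 2.068, B 1.284, C 0.604, D 4.072, E 1.132, F 3.840.
Rounding down gives 2, 1, 0, 4, 1, 3 = 11 seats, so the divisor must be adjusted.
With modified divisor 2300: modified quotas A 2.599, B 1.613, C 0.759, D 5.118, E 1.423, F 4.826.
Rounding down: A 2, B 1, C 0, D 5, E 1, F 4 (total 13).
A receives 2.

2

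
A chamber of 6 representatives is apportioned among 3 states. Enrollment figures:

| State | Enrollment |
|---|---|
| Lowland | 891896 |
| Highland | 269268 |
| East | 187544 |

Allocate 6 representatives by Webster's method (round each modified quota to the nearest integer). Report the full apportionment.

Standard divisor 1348708/6 ≈ 224784.667; standard quotas: Lowland 3.968, Highland 1.198, East 0.834.
Rounding to the nearest integer gives Lowland 4, Highland 1, East 1 — total 6, matching the house size, so no adjustment is needed.

Lowland 4; Highland 1; East 1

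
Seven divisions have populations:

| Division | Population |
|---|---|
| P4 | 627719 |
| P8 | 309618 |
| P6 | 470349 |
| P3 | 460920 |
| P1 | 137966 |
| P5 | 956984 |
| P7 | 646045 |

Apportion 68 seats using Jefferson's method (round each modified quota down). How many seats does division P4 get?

12

Standard divisor 3609601/68 ≈ 53082.368; standard quotas: P4 11.825, P8 5.833, P6 8.861, P3 8.683, P1 2.599, P5 18.028, P7 12.171.
Rounding down gives 11, 5, 8, 8, 2, 18, 12 = 64 seats, so the divisor must be adjusted.
With modified divisor 50800: modified quotas P4 12.357, P8 6.095, P6 9.259, P3 9.073, P1 2.716, P5 18.838, P7 12.717.
Rounding down: P4 12, P8 6, P6 9, P3 9, P1 2, P5 18, P7 12 (total 68).
P4 receives 12.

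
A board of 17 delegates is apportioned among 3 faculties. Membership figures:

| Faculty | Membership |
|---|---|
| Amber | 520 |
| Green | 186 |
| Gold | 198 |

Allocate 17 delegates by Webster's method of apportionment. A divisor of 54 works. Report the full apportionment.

With modified divisor 54: modified quotas Amber 9.630, Green 3.444, Gold 3.667.
Rounding to the nearest integer: Amber 10, Green 3, Gold 4 (total 17).

Amber 10; Green 3; Gold 4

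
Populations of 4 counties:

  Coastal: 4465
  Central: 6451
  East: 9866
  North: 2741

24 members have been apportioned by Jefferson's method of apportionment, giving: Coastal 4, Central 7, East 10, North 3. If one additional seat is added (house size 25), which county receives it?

Priority for the next seat is population ÷ (current seats + 1).
Priorities: Coastal 893.000, Central 806.375, East 896.909, North 685.250.
Highest priority: East.

East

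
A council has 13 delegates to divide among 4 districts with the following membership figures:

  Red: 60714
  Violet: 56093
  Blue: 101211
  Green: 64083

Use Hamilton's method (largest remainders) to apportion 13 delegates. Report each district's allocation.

Red 3, Violet 2, Blue 5, Green 3

Standard divisor: 282101 ÷ 13 ≈ 21700.077.
Standard quotas: Red 2.7979, Violet 2.5849, Blue 4.6641, Green 2.9531.
Lower quotas: Red 2, Violet 2, Blue 4, Green 2 (sum 10, leaving 3 seats).
Remainders in descending order: Green 0.9531, Red 0.7979, Blue 0.6641, Violet 0.5849.
The surplus seats go to Green, Red, Blue.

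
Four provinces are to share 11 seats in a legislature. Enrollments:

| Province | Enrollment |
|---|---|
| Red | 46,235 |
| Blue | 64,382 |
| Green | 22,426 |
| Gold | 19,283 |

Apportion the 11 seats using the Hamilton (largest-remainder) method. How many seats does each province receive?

The standard divisor is 152326/11 ≈ 13847.818.
Standard quotas: Red 3.3388, Blue 4.6493, Green 1.6195, Gold 1.3925.
Lower quotas: Red 3, Blue 4, Green 1, Gold 1 (sum 9, leaving 2 seats).
Remainders in descending order: Blue 0.6493, Green 0.6195, Gold 0.3925, Red 0.3388.
Largest remainders: Blue, Green receive the extra seats.

Red 3, Blue 5, Green 2, Gold 1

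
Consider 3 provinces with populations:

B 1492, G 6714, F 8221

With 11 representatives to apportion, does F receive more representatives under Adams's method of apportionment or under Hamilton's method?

Hamilton

Adams: B 1, G 5, F 5.
Hamilton: B 1, G 4, F 6.
F gets 5 under Adams and 6 under Hamilton.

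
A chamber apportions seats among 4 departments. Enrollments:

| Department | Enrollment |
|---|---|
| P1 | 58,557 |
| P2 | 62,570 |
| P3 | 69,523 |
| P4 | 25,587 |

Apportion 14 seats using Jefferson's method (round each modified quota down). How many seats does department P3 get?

Standard divisor 216237/14 ≈ 15445.5; standard quotas: P1 3.791, P2 4.051, P3 4.501, P4 1.657.
Rounding down gives 3, 4, 4, 1 = 12 seats, so the divisor must be adjusted.
With modified divisor 13300: modified quotas P1 4.403, P2 4.705, P3 5.227, P4 1.924.
Rounding down: P1 4, P2 4, P3 5, P4 1 (total 14).
P3 receives 5.

5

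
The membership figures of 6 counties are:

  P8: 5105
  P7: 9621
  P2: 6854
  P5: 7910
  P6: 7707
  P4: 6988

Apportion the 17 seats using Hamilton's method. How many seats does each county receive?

P8 2, P7 4, P2 2, P5 3, P6 3, P4 3

Standard divisor: 44185 ÷ 17 ≈ 2599.118.
Standard quotas: P8 1.9641, P7 3.7016, P2 2.6370, P5 3.0433, P6 2.9652, P4 2.6886.
Lower quotas: P8 1, P7 3, P2 2, P5 3, P6 2, P4 2 (sum 13, leaving 4 seats).
Remainders in descending order: P6 0.9652, P8 0.9641, P7 0.7016, P4 0.6886, P2 0.6370, P5 0.0433.
Largest remainders: P6, P8, P7, P4 receive the extra seats.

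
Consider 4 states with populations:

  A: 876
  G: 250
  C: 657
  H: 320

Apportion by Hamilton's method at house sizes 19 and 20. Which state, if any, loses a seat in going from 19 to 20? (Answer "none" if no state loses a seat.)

none

At 19 seats: A 8, G 2, C 6, H 3.
At 20 seats: A 8, G 3, C 6, H 3.
No state's allocation decreased.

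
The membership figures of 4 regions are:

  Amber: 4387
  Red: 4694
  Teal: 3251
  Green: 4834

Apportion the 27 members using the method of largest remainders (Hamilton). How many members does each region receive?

Amber=7, Red=7, Teal=5, Green=8

The standard divisor is 17166/27 ≈ 635.778.
Standard quotas: Amber 6.900, Red 7.383, Teal 5.113, Green 7.603.
Lower quotas: Amber 6, Red 7, Teal 5, Green 7 (sum 25, leaving 2 seats).
Remainders in descending order: Amber 0.900, Green 0.603, Red 0.383, Teal 0.113.
Largest remainders: Amber, Green receive the extra seats.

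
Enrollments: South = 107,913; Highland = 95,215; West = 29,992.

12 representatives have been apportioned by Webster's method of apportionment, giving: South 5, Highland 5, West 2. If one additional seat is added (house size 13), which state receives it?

South

Priority for the next seat is population ÷ (current seats + 0.5).
Priorities: South 19620.545, Highland 17311.818, West 11996.800.
Highest priority: South.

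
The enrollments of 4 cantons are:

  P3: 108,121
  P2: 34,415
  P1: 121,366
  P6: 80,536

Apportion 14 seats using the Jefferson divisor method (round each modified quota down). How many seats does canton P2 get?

Standard divisor 344438/14 ≈ 24602.714; standard quotas: P3 4.395, P2 1.399, P1 4.933, P6 3.273.
Rounding down gives 4, 1, 4, 3 = 12 seats, so the divisor must be adjusted.
With modified divisor 20900: modified quotas P3 5.173, P2 1.647, P1 5.807, P6 3.853.
Rounding down: P3 5, P2 1, P1 5, P6 3 (total 14).
P2 receives 1.

1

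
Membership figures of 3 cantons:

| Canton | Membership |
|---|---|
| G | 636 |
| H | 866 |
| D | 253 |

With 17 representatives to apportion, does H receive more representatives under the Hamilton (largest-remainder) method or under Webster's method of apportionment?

Hamilton: G 6, H 8, D 3.
Webster: G 6, H 9, D 2.
H gets 8 under Hamilton and 9 under Webster.

Webster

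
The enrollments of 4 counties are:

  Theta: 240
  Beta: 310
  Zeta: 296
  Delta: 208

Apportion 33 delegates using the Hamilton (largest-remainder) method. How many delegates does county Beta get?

The standard divisor is 1054/33 ≈ 31.939.
Standard quotas: Theta 7.514, Beta 9.706, Zeta 9.268, Delta 6.512.
Lower quotas: Theta 7, Beta 9, Zeta 9, Delta 6 (sum 31, leaving 2 seats).
Remainders in descending order: Beta 0.706, Theta 0.514, Delta 0.512, Zeta 0.268.
The surplus seats go to Beta, Theta.
Beta receives 10.

10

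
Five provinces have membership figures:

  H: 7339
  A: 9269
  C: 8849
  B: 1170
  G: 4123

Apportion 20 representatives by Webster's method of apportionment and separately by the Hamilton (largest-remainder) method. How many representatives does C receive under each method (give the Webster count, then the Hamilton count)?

Webster: H 5, A 6, C 5, B 1, G 3.
Hamilton: H 5, A 6, C 6, B 1, G 2.
C gets 5 under Webster and 6 under Hamilton.

5 and 6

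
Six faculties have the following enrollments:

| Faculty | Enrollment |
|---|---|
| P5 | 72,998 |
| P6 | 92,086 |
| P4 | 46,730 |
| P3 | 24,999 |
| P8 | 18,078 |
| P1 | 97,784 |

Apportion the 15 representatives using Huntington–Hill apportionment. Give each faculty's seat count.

With divisor 24224: modified quotas P5 3.013, P6 3.801, P4 1.929, P3 1.032, P8 0.746, P1 4.037.
Geometric-mean thresholds: P5 √(3·4)=3.464, P6 √(3·4)=3.464, P4 √(1·2)=1.414, P3 √(1·2)=1.414, P8 (min 1), P1 √(4·5)=4.472.
Each quota rounded against its threshold gives P5 3, P6 4, P4 2, P3 1, P8 1, P1 4 (total 15).

P5: 3, P6: 4, P4: 2, P3: 1, P8: 1, P1: 4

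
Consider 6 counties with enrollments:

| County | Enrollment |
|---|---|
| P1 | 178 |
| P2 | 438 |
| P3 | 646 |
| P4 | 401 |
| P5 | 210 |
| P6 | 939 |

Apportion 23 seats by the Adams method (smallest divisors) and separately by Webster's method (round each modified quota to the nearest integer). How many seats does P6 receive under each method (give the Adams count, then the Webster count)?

Adams: P1 2, P2 4, P3 5, P4 3, P5 2, P6 7.
Webster: P1 1, P2 4, P3 5, P4 3, P5 2, P6 8.
P6 gets 7 under Adams and 8 under Webster.

7 and 8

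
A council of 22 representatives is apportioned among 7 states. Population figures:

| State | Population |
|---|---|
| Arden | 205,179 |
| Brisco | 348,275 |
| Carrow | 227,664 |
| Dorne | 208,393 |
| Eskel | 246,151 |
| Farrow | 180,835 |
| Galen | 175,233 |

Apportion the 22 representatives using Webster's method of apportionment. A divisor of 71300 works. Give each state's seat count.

Arden: 3; Brisco: 5; Carrow: 3; Dorne: 3; Eskel: 3; Farrow: 3; Galen: 2

With modified divisor 71300: modified quotas Arden 2.878, Brisco 4.885, Carrow 3.193, Dorne 2.923, Eskel 3.452, Farrow 2.536, Galen 2.458.
Rounding to the nearest integer: Arden 3, Brisco 5, Carrow 3, Dorne 3, Eskel 3, Farrow 3, Galen 2 (total 22).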